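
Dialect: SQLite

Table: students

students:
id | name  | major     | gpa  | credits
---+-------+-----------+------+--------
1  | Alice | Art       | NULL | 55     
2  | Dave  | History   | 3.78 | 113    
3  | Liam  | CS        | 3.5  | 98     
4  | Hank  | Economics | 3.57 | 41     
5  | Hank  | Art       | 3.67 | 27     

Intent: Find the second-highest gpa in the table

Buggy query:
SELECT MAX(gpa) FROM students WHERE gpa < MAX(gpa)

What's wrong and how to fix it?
Bug: The inner MAX is an aggregate inside WHERE, which is not allowed

Fix: Put the inner MAX in a scalar subquery

Corrected query:
SELECT MAX(gpa) FROM students WHERE gpa < (SELECT MAX(gpa) FROM students)

Result:
MAX(gpa)
--------
3.67    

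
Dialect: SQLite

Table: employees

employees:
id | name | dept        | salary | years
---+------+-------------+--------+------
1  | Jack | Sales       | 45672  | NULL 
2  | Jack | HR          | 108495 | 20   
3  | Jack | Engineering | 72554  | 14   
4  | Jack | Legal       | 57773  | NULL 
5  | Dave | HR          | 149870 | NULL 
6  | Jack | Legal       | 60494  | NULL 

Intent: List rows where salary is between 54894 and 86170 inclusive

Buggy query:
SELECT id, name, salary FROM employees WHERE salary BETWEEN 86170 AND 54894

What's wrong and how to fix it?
Bug: BETWEEN expects the lower bound first; with 86170 AND 54894 the range is empty

Fix: Swap the bounds so the smaller value comes first

Corrected query:
SELECT id, name, salary FROM employees WHERE salary BETWEEN 54894 AND 86170

Result:
id | name | salary
---+------+-------
3  | Jack | 72554 
4  | Jack | 57773 
6  | Jack | 60494 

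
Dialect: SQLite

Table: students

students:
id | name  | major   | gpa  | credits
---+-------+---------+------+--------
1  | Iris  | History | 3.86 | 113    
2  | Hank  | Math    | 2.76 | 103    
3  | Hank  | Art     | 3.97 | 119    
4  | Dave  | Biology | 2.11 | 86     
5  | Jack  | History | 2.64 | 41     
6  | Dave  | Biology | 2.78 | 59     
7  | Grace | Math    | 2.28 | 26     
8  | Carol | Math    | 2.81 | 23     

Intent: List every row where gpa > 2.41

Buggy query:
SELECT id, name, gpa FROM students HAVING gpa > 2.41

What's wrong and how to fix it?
Bug: HAVING filters the output of aggregation, but this query has no GROUP BY and no aggregate functions, so SQLite rejects it (HAVING clause on a non-aggregate query); the condition here is per row

Fix: Replace HAVING with WHERE since the condition applies to individual rows

Corrected query:
SELECT id, name, gpa FROM students WHERE gpa > 2.41

Result:
id | name  | gpa 
---+-------+-----
1  | Iris  | 3.86
2  | Hank  | 2.76
3  | Hank  | 3.97
5  | Jack  | 2.64
6  | Dave  | 2.78
8  | Carol | 2.81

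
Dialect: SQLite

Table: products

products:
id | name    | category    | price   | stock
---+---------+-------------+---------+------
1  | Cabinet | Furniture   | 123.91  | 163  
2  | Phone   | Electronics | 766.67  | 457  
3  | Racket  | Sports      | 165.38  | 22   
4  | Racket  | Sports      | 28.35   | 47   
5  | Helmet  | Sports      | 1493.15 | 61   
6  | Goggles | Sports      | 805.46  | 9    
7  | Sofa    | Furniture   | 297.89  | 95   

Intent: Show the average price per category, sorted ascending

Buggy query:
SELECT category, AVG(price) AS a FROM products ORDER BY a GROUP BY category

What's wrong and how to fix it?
Bug: GROUP BY must precede ORDER BY

Fix: Move ORDER BY to the end, after GROUP BY

Corrected query:
SELECT category, AVG(price) AS a FROM products GROUP BY category ORDER BY a

Result:
category    | a      
------------+--------
Furniture   | 210.9  
Sports      | 623.085
Electronics | 766.67 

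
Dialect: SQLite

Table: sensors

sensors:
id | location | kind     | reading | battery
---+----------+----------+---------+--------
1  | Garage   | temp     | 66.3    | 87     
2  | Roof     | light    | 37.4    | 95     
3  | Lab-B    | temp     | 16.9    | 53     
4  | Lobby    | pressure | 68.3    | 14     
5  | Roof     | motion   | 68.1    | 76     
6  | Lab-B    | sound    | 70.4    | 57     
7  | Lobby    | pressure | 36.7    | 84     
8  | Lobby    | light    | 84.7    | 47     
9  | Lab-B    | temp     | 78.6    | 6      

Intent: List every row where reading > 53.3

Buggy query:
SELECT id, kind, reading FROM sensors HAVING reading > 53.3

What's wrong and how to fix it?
Bug: HAVING filters the output of aggregation, but this query has no GROUP BY and no aggregate functions, so SQLite rejects it (HAVING clause on a non-aggregate query); the condition here is per row

Fix: Replace HAVING with WHERE since the condition applies to individual rows

Corrected query:
SELECT id, kind, reading FROM sensors WHERE reading > 53.3

Result:
id | kind     | reading
---+----------+--------
1  | temp     | 66.3   
4  | pressure | 68.3   
5  | motion   | 68.1   
6  | sound    | 70.4   
8  | light    | 84.7   
9  | temp     | 78.6   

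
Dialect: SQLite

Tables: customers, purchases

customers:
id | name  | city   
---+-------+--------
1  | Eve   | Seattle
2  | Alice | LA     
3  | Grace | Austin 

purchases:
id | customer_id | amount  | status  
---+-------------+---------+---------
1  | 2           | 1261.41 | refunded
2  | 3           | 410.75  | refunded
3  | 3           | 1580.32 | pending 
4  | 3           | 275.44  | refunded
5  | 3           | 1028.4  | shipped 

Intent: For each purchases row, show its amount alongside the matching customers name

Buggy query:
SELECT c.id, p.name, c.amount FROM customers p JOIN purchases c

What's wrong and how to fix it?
Bug: Missing join condition: each purchases row is matched to all customers rows instead of just its own

Fix: Specify the join condition linking the foreign key to the parent id

Corrected query:
SELECT c.id, p.name, c.amount FROM customers p JOIN purchases c ON c.customer_id = p.id

Result:
id | name  | amount 
---+-------+--------
1  | Alice | 1261.41
2  | Grace | 410.75 
3  | Grace | 1580.32
4  | Grace | 275.44 
5  | Grace | 1028.4 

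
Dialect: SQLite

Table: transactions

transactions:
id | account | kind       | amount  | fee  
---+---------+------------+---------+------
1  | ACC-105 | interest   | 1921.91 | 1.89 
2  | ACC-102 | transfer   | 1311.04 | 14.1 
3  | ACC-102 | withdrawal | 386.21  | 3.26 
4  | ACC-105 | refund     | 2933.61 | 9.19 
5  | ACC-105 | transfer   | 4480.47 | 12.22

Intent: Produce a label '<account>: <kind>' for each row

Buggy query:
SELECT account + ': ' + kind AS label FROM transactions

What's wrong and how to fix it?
Bug: '+' is numeric addition; on text columns SQLite converts them to 0 instead of concatenating

Fix: Use the || operator for string concatenation

Corrected query:
SELECT account || ': ' || kind AS label FROM transactions

Result:
label              
-------------------
ACC-105: interest  
ACC-102: transfer  
ACC-102: withdrawal
ACC-105: refund    
ACC-105: transfer  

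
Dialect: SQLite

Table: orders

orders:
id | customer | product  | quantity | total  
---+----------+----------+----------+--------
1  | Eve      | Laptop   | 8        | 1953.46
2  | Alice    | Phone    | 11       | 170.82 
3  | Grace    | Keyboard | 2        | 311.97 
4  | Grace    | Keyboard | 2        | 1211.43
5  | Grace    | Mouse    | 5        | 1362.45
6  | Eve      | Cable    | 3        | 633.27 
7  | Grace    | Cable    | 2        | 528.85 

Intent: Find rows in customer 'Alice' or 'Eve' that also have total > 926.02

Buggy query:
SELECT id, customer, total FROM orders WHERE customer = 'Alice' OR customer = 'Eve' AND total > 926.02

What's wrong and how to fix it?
Bug: Without parentheses, AND is evaluated before OR, so the total filter only applies to the 'Eve' branch

Fix: Group the OR with parentheses (or use IN), then AND the threshold

Corrected query:
SELECT id, customer, total FROM orders WHERE (customer = 'Alice' OR customer = 'Eve') AND total > 926.02

Result:
id | customer | total  
---+----------+--------
1  | Eve      | 1953.46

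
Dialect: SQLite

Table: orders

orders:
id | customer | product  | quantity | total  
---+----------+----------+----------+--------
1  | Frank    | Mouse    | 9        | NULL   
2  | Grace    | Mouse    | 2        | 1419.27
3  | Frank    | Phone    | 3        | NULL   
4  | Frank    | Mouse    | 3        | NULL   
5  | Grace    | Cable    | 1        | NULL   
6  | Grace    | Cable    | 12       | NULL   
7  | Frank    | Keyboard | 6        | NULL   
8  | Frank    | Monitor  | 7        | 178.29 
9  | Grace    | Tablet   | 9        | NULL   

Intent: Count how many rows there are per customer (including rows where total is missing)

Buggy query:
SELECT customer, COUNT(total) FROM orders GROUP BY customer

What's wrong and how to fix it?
Bug: COUNT(total) skips NULLs, so groups with missing total are undercounted

Fix: Use COUNT(*) to count all rows regardless of NULL

Corrected query:
SELECT customer, COUNT(*) FROM orders GROUP BY customer

Result:
customer | COUNT(*)
---------+---------
Frank    | 5       
Grace    | 4       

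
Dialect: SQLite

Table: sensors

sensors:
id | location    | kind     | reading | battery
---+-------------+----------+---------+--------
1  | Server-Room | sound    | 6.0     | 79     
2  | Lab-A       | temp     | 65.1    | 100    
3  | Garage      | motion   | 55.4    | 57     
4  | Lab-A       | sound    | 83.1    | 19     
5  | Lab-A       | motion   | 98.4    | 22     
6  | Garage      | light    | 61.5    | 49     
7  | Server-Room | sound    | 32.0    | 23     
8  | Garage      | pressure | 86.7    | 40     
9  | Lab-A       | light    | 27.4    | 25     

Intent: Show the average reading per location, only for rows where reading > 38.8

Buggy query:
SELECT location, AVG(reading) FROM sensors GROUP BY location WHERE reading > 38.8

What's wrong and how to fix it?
Bug: Row-level WHERE must come before GROUP BY in the clause order

Fix: Move the WHERE clause before GROUP BY

Corrected query:
SELECT location, AVG(reading) FROM sensors WHERE reading > 38.8 GROUP BY location

Result:
location | AVG(reading)
---------+-------------
Garage   | 67.866667   
Lab-A    | 82.2        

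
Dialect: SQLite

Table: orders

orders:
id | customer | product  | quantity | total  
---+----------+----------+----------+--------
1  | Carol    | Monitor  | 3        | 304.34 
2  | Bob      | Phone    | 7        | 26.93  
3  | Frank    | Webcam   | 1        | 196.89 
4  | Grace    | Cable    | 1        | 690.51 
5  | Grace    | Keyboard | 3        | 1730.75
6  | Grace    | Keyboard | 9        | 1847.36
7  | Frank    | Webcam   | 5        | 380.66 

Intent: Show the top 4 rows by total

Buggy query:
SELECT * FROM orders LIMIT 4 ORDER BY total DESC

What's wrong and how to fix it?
Bug: LIMIT must come after ORDER BY

Fix: Sort with ORDER BY, then apply LIMIT

Corrected query:
SELECT * FROM orders ORDER BY total DESC LIMIT 4

Result:
id | customer | product  | quantity | total  
---+----------+----------+----------+--------
6  | Grace    | Keyboard | 9        | 1847.36
5  | Grace    | Keyboard | 3        | 1730.75
4  | Grace    | Cable    | 1        | 690.51 
7  | Frank    | Webcam   | 5        | 380.66 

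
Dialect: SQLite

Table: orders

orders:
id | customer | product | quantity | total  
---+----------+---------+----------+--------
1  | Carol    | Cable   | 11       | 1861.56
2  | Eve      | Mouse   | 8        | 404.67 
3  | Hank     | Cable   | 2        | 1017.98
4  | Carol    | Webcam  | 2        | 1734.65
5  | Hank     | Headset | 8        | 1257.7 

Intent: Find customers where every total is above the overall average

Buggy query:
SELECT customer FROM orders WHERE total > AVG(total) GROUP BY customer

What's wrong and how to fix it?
Bug: AVG() is an aggregate; it can't sit directly in WHERE

Fix: Compute the overall average in a scalar subquery and compare each group's MIN against it in HAVING

Corrected query:
SELECT customer FROM orders GROUP BY customer HAVING MIN(total) > (SELECT AVG(total) FROM orders)

Result:
customer
--------
Carol   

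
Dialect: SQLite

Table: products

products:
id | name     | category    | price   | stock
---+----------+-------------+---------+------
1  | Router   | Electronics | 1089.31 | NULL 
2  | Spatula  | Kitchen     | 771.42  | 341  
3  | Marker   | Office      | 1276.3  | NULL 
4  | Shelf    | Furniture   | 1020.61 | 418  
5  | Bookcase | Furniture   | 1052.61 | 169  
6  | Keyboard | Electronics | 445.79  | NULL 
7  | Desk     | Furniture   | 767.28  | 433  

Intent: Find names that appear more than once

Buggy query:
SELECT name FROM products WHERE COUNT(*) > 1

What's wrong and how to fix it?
Bug: WHERE can't reference COUNT(*); aggregates are computed after WHERE

Fix: Group first, then use HAVING for the count condition

Corrected query:
SELECT name FROM products GROUP BY name HAVING COUNT(*) > 1

Result:
(no rows)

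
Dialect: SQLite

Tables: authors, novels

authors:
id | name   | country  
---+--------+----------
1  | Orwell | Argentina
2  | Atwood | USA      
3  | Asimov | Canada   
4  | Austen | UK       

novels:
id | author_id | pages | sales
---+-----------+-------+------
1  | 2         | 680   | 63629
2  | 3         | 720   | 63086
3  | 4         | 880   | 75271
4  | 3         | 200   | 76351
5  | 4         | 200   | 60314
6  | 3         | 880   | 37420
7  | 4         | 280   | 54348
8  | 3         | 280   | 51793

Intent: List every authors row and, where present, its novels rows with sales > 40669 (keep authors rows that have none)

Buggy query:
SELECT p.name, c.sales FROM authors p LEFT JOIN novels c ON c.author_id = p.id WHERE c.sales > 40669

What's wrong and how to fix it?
Bug: Filtering c.sales in WHERE discards the NULL rows produced by LEFT JOIN, turning it into an inner join

Fix: Put 'c.sales > 40669' in the JOIN's ON clause instead of WHERE

Corrected query:
SELECT p.name, c.sales FROM authors p LEFT JOIN novels c ON c.author_id = p.id AND c.sales > 40669

Result:
name   | sales
-------+------
Orwell | NULL 
Atwood | 63629
Asimov | 51793
Asimov | 63086
Asimov | 76351
Austen | 54348
Austen | 60314
Austen | 75271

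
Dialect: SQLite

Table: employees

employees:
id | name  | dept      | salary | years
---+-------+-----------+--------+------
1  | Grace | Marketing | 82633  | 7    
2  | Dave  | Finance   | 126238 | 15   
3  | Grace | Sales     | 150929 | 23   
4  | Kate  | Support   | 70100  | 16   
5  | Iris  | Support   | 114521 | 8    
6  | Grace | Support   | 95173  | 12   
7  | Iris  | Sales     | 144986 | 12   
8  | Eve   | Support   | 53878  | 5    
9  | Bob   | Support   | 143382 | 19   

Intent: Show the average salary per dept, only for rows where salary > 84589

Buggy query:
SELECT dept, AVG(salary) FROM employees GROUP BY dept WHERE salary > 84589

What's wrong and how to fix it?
Bug: Row-level WHERE must come before GROUP BY in the clause order

Fix: Move the WHERE clause before GROUP BY

Corrected query:
SELECT dept, AVG(salary) FROM employees WHERE salary > 84589 GROUP BY dept

Result:
dept    | AVG(salary)
--------+------------
Finance | 126238     
Sales   | 147957.5   
Support | 117692     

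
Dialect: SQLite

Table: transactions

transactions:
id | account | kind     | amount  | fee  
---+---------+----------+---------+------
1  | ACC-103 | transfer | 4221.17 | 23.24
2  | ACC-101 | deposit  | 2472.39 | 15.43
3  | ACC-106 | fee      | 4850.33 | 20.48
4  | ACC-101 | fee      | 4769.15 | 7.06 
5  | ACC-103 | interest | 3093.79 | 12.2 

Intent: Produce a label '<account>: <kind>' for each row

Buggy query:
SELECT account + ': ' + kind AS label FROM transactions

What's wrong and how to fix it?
Bug: '+' is numeric addition; on text columns SQLite converts them to 0 instead of concatenating

Fix: Replace + with || to concatenate text

Corrected query:
SELECT account || ': ' || kind AS label FROM transactions

Result:
label            
-----------------
ACC-103: transfer
ACC-101: deposit 
ACC-106: fee     
ACC-101: fee     
ACC-103: interest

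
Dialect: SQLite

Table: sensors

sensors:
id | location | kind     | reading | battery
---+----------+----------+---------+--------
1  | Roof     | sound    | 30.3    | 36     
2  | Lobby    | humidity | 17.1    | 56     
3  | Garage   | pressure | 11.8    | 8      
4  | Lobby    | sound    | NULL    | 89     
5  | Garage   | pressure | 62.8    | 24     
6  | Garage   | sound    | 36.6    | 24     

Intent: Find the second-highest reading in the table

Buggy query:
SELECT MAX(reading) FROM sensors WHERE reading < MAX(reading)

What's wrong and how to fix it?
Bug: The inner MAX is an aggregate inside WHERE, which is not allowed

Fix: Compute the overall MAX in a subquery, then take MAX of rows below it

Corrected query:
SELECT MAX(reading) FROM sensors WHERE reading < (SELECT MAX(reading) FROM sensors)

Result:
MAX(reading)
------------
36.6        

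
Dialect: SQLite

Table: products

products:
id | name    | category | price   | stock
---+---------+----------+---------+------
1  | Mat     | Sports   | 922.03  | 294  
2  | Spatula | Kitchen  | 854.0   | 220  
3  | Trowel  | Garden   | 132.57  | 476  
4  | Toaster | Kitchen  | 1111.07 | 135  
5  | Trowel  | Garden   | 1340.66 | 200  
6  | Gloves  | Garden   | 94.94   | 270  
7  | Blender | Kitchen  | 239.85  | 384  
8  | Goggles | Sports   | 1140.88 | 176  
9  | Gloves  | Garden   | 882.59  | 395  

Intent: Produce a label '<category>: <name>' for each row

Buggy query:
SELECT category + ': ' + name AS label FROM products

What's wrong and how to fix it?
Bug: SQLite uses || for string concatenation; + coerces text to numbers (yielding 0)

Fix: Replace + with || to concatenate text

Corrected query:
SELECT category || ': ' || name AS label FROM products

Result:
label           
----------------
Sports: Mat     
Kitchen: Spatula
Garden: Trowel  
Kitchen: Toaster
Garden: Trowel  
Garden: Gloves  
Kitchen: Blender
Sports: Goggles 
Garden: Gloves  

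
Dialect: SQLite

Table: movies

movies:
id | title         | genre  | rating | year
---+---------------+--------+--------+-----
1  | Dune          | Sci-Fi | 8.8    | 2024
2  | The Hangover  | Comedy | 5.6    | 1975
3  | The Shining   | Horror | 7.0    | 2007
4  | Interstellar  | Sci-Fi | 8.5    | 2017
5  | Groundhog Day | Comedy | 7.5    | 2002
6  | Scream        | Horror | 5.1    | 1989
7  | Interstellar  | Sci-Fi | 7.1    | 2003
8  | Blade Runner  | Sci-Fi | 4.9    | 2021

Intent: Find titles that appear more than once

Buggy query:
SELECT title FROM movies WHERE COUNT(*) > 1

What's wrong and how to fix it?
Bug: COUNT(*) is an aggregate and cannot be used in WHERE

Fix: Group first, then use HAVING for the count condition

Corrected query:
SELECT title FROM movies GROUP BY title HAVING COUNT(*) > 1

Result:
title       
------------
Interstellar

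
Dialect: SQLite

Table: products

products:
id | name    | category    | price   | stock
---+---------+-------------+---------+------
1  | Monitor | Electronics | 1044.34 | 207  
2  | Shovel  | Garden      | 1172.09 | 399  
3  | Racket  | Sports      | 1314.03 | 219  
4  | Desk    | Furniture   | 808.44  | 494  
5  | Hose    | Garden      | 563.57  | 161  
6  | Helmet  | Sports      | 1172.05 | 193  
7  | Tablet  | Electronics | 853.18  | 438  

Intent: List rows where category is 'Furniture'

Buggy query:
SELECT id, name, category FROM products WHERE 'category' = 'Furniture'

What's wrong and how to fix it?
Bug: Single quotes denote string literals in SQL; the column name is being compared as a constant string

Fix: Remove the quotes around the column name (or use double quotes for an identifier)

Corrected query:
SELECT id, name, category FROM products WHERE category = 'Furniture'

Result:
id | name | category 
---+------+----------
4  | Desk | Furniture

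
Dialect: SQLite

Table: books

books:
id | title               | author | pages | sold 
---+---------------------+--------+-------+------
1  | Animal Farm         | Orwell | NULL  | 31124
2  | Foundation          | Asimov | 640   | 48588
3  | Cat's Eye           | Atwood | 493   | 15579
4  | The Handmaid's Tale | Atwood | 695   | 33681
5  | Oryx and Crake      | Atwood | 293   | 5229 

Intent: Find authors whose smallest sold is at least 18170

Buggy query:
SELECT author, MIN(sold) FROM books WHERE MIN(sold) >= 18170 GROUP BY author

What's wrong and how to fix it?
Bug: MIN() in WHERE is a misuse of aggregate

Fix: Replace WHERE with HAVING after the GROUP BY

Corrected query:
SELECT author, MIN(sold) FROM books GROUP BY author HAVING MIN(sold) >= 18170

Result:
author | MIN(sold)
-------+----------
Asimov | 48588    
Orwell | 31124    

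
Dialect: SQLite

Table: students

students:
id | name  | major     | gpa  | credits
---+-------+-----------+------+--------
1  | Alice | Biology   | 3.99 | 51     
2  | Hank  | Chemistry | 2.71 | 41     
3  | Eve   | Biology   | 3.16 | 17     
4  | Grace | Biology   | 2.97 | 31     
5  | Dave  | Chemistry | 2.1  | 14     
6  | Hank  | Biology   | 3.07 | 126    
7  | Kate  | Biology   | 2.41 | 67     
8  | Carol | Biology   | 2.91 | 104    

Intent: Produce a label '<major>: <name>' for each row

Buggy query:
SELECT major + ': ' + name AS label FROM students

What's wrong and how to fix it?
Bug: '+' is numeric addition; on text columns SQLite converts them to 0 instead of concatenating

Fix: Use the || operator for string concatenation

Corrected query:
SELECT major || ': ' || name AS label FROM students

Result:
label          
---------------
Biology: Alice 
Chemistry: Hank
Biology: Eve   
Biology: Grace 
Chemistry: Dave
Biology: Hank  
Biology: Kate  
Biology: Carol 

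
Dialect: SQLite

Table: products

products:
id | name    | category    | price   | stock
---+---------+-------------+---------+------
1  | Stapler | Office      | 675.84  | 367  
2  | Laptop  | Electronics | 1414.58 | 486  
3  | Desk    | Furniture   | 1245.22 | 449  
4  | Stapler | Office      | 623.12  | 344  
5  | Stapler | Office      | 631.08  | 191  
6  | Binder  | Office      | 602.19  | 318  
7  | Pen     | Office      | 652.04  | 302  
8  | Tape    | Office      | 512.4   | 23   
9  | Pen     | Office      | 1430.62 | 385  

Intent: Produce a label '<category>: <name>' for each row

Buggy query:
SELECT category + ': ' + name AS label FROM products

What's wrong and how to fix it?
Bug: '+' is numeric addition; on text columns SQLite converts them to 0 instead of concatenating

Fix: Use the || operator for string concatenation

Corrected query:
SELECT category || ': ' || name AS label FROM products

Result:
label              
-------------------
Office: Stapler    
Electronics: Laptop
Furniture: Desk    
Office: Stapler    
Office: Stapler    
Office: Binder     
Office: Pen        
Office: Tape       
Office: Pen        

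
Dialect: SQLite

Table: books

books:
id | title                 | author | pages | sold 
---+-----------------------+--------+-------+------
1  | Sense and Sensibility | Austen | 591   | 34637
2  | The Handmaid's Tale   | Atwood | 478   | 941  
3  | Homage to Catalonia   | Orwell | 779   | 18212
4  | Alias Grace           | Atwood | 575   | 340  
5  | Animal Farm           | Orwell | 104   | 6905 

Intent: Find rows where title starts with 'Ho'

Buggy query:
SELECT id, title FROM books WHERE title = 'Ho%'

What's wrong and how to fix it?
Bug: Wildcards only work with LIKE; '=' treats '%' as a literal character

Fix: Use LIKE for wildcard pattern matching

Corrected query:
SELECT id, title FROM books WHERE title LIKE 'Ho%'

Result:
id | title              
---+--------------------
3  | Homage to Catalonia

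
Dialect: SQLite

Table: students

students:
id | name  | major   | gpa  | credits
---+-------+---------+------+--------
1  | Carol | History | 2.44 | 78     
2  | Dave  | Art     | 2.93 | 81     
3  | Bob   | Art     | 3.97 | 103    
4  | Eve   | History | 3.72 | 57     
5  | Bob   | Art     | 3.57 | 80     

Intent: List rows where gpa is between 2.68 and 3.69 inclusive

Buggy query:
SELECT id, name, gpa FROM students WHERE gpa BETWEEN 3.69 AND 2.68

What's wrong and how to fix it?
Bug: The bounds are reversed; BETWEEN a AND b requires a <= b to match anything

Fix: Write BETWEEN 2.68 AND 3.69

Corrected query:
SELECT id, name, gpa FROM students WHERE gpa BETWEEN 2.68 AND 3.69

Result:
id | name | gpa 
---+------+-----
2  | Dave | 2.93
5  | Bob  | 3.57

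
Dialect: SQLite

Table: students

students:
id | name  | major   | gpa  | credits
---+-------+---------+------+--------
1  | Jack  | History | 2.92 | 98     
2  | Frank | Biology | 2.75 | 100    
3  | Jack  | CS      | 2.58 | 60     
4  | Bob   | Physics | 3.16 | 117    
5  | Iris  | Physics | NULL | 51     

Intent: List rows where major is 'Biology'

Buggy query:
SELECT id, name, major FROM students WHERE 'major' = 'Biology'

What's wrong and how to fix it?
Bug: 'major' in single quotes is a string literal, not the column; the comparison is literal-vs-literal and never true

Fix: Remove the quotes around the column name (or use double quotes for an identifier)

Corrected query:
SELECT id, name, major FROM students WHERE major = 'Biology'

Result:
id | name  | major  
---+-------+--------
2  | Frank | Biology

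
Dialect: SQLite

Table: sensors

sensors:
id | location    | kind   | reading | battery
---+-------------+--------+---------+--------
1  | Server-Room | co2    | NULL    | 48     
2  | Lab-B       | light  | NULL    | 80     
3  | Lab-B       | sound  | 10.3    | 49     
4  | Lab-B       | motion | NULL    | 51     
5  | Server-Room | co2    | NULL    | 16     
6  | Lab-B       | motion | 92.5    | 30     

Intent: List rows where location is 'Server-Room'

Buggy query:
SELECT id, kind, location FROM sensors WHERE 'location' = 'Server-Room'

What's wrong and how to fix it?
Bug: Single quotes denote string literals in SQL; the column name is being compared as a constant string

Fix: Remove the quotes around the column name (or use double quotes for an identifier)

Corrected query:
SELECT id, kind, location FROM sensors WHERE location = 'Server-Room'

Result:
id | kind | location   
---+------+------------
1  | co2  | Server-Room
5  | co2  | Server-Room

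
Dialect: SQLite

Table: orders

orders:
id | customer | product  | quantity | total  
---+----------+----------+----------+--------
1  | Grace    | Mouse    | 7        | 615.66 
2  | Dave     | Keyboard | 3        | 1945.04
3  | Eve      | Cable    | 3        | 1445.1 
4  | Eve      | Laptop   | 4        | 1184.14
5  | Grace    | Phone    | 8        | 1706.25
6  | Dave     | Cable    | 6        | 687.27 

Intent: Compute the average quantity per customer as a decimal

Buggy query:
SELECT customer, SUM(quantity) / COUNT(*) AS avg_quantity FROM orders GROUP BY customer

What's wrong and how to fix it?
Bug: SUM(quantity) and COUNT(*) are both integers; the division truncates the fractional part

Fix: Multiply by 1.0 (or CAST to REAL) to force floating-point division

Corrected query:
SELECT customer, SUM(quantity) * 1.0 / COUNT(*) AS avg_quantity FROM orders GROUP BY customer

Result:
customer | avg_quantity
---------+-------------
Dave     | 4.5         
Eve      | 3.5         
Grace    | 7.5         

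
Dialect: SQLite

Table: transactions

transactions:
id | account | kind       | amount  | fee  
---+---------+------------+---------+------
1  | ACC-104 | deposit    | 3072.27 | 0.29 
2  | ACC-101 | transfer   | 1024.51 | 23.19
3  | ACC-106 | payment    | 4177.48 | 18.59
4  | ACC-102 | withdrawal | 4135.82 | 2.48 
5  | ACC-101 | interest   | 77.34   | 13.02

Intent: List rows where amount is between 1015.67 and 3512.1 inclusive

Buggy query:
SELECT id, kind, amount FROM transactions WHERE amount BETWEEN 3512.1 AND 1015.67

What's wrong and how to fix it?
Bug: The bounds are reversed; BETWEEN a AND b requires a <= b to match anything

Fix: Swap the bounds so the smaller value comes first

Corrected query:
SELECT id, kind, amount FROM transactions WHERE amount BETWEEN 1015.67 AND 3512.1

Result:
id | kind     | amount 
---+----------+--------
1  | deposit  | 3072.27
2  | transfer | 1024.51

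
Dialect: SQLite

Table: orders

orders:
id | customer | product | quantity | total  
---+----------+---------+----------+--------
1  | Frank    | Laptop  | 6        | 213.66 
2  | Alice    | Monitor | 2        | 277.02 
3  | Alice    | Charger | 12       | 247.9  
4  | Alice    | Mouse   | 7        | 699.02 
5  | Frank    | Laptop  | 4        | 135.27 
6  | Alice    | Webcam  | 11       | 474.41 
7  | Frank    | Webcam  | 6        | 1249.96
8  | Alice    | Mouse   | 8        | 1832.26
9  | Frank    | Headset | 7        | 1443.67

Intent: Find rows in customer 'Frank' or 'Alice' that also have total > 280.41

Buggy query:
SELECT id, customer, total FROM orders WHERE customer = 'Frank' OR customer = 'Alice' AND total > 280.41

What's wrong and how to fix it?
Bug: Without parentheses, AND is evaluated before OR, so the total filter only applies to the 'Alice' branch

Fix: Group the OR with parentheses (or use IN), then AND the threshold

Corrected query:
SELECT id, customer, total FROM orders WHERE (customer = 'Frank' OR customer = 'Alice') AND total > 280.41

Result:
id | customer | total  
---+----------+--------
4  | Alice    | 699.02 
6  | Alice    | 474.41 
7  | Frank    | 1249.96
8  | Alice    | 1832.26
9  | Frank    | 1443.67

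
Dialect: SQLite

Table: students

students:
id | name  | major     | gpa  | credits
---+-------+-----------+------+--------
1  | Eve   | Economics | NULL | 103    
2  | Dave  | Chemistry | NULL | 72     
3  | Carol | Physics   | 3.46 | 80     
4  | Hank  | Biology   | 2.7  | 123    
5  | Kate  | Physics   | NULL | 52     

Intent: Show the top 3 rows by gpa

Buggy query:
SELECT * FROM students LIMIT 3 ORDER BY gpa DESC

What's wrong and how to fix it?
Bug: LIMIT must come after ORDER BY

Fix: Sort with ORDER BY, then apply LIMIT

Corrected query:
SELECT * FROM students ORDER BY gpa DESC LIMIT 3

Result:
id | name  | major     | gpa  | credits
---+-------+-----------+------+--------
3  | Carol | Physics   | 3.46 | 80     
4  | Hank  | Biology   | 2.7  | 123    
1  | Eve   | Economics | NULL | 103    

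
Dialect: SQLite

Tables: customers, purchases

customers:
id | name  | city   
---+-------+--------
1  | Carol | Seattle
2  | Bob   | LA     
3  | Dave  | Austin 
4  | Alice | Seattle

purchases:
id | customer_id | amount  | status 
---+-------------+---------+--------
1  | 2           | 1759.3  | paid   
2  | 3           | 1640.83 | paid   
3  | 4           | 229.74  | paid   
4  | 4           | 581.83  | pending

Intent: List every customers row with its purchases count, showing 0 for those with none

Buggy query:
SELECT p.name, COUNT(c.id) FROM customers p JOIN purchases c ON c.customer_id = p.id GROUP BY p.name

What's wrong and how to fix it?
Bug: An inner join excludes parents with zero children

Fix: Use LEFT JOIN so parents without children still appear (COUNT(c.id) gives 0)

Corrected query:
SELECT p.name, COUNT(c.id) FROM customers p LEFT JOIN purchases c ON c.customer_id = p.id GROUP BY p.name

Result:
name  | COUNT(c.id)
------+------------
Alice | 2          
Bob   | 1          
Carol | 0          
Dave  | 1          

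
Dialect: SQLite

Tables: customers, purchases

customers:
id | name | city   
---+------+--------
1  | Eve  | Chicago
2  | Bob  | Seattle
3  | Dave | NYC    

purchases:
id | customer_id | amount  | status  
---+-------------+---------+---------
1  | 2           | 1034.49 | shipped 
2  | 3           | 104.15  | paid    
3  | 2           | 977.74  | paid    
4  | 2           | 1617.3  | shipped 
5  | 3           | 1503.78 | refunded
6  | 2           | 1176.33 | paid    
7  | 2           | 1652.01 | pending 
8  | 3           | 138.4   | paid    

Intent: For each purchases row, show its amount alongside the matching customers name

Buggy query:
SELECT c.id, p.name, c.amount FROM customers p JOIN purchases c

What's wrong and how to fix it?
Bug: Missing join condition: each purchases row is matched to all customers rows instead of just its own

Fix: Add ON c.customer_id = p.id to the JOIN

Corrected query:
SELECT c.id, p.name, c.amount FROM customers p JOIN purchases c ON c.customer_id = p.id

Result:
id | name | amount 
---+------+--------
1  | Bob  | 1034.49
2  | Dave | 104.15 
3  | Bob  | 977.74 
4  | Bob  | 1617.3 
5  | Dave | 1503.78
6  | Bob  | 1176.33
7  | Bob  | 1652.01
8  | Dave | 138.4  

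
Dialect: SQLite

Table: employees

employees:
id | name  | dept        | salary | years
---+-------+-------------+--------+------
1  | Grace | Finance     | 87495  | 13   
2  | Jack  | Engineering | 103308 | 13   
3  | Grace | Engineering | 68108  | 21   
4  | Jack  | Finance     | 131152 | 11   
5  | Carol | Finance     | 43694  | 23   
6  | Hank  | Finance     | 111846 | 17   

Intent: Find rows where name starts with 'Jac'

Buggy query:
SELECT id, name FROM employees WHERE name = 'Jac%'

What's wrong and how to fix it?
Bug: Wildcards only work with LIKE; '=' treats '%' as a literal character

Fix: Replace '=' with LIKE so 'Jac%' is treated as a pattern

Corrected query:
SELECT id, name FROM employees WHERE name LIKE 'Jac%'

Result:
id | name
---+-----
2  | Jack
4  | Jack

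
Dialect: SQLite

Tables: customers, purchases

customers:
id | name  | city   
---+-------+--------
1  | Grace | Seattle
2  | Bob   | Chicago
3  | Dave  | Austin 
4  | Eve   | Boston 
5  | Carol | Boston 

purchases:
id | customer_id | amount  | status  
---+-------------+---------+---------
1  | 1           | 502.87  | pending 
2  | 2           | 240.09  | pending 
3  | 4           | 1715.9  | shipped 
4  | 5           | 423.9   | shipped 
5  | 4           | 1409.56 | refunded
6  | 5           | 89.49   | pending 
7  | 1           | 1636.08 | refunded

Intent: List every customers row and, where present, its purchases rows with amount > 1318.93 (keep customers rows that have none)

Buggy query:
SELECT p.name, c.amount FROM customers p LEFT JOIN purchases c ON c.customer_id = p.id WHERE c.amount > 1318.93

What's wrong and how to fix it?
Bug: A WHERE condition on the right-hand table after LEFT JOIN drops unmatched parents

Fix: Move the right-table condition into the ON clause so unmatched parents are kept

Corrected query:
SELECT p.name, c.amount FROM customers p LEFT JOIN purchases c ON c.customer_id = p.id AND c.amount > 1318.93

Result:
name  | amount 
------+--------
Grace | 1636.08
Bob   | NULL   
Dave  | NULL   
Eve   | 1409.56
Eve   | 1715.9 
Carol | NULL   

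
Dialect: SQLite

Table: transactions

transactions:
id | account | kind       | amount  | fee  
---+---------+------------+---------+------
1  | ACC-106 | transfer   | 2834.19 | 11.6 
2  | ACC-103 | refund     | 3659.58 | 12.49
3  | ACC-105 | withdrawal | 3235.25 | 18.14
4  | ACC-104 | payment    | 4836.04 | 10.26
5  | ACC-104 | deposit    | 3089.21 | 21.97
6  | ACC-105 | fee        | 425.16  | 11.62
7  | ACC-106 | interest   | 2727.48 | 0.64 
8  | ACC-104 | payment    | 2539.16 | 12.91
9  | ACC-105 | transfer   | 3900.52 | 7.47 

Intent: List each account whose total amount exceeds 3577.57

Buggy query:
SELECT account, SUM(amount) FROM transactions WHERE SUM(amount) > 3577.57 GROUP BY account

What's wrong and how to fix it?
Bug: SUM(amount) is an aggregate, but WHERE filters rows before aggregation

Fix: Move the aggregate condition to a HAVING clause

Corrected query:
SELECT account, SUM(amount) FROM transactions GROUP BY account HAVING SUM(amount) > 3577.57

Result:
account | SUM(amount)
--------+------------
ACC-103 | 3659.58    
ACC-104 | 10464.41   
ACC-105 | 7560.93    
ACC-106 | 5561.67    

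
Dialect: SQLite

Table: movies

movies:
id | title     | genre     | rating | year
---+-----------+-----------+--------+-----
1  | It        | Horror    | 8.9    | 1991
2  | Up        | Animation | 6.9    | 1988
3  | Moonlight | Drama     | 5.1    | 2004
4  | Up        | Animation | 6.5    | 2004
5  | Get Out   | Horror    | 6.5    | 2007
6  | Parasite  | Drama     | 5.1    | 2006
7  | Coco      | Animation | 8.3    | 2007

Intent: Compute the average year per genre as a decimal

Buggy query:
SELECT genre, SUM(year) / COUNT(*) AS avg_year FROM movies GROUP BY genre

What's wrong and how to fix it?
Bug: SUM(year) and COUNT(*) are both integers; the division truncates the fractional part

Fix: Multiply by 1.0 (or CAST to REAL) to force floating-point division

Corrected query:
SELECT genre, SUM(year) * 1.0 / COUNT(*) AS avg_year FROM movies GROUP BY genre

Result:
genre     | avg_year   
----------+------------
Animation | 1999.666667
Drama     | 2005       
Horror    | 1999       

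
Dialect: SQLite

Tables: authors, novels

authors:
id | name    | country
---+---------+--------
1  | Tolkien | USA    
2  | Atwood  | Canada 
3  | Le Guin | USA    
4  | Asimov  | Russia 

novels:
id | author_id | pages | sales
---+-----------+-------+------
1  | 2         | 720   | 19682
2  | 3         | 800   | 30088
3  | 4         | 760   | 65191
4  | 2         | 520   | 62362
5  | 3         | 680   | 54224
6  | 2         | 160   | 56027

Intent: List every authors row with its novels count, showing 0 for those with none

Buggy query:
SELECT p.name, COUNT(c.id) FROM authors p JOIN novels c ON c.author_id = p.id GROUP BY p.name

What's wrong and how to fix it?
Bug: An inner join excludes parents with zero children

Fix: Switch to LEFT JOIN to retain unmatched parent rows

Corrected query:
SELECT p.name, COUNT(c.id) FROM authors p LEFT JOIN novels c ON c.author_id = p.id GROUP BY p.name

Result:
name    | COUNT(c.id)
--------+------------
Asimov  | 1          
Atwood  | 3          
Le Guin | 2          
Tolkien | 0          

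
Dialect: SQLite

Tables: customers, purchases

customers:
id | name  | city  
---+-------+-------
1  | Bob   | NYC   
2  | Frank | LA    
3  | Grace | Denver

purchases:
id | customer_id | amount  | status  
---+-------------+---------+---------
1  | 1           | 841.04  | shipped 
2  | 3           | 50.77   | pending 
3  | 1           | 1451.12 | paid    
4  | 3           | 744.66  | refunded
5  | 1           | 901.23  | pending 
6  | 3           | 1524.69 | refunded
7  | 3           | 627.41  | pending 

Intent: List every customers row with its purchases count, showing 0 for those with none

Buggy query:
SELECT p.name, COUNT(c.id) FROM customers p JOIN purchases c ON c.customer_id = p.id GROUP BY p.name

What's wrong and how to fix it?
Bug: INNER JOIN drops customers rows that have no matching purchases rows

Fix: Switch to LEFT JOIN to retain unmatched parent rows

Corrected query:
SELECT p.name, COUNT(c.id) FROM customers p LEFT JOIN purchases c ON c.customer_id = p.id GROUP BY p.name

Result:
name  | COUNT(c.id)
------+------------
Bob   | 3          
Frank | 0          
Grace | 4          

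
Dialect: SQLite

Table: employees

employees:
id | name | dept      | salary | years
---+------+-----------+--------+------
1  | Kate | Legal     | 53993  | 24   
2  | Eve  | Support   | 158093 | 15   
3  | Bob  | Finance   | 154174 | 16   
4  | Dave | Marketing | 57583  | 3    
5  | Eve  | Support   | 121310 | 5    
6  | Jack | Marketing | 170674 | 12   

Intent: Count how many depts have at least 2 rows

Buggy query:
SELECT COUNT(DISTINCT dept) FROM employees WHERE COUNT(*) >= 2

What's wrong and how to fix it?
Bug: COUNT(*) cannot appear in WHERE; the per-group count doesn't exist yet

Fix: Use a subquery that GROUPs and filters with HAVING, then count its rows

Corrected query:
SELECT COUNT(*) FROM (SELECT dept FROM employees GROUP BY dept HAVING COUNT(*) >= 2)

Result:
COUNT(*)
--------
2       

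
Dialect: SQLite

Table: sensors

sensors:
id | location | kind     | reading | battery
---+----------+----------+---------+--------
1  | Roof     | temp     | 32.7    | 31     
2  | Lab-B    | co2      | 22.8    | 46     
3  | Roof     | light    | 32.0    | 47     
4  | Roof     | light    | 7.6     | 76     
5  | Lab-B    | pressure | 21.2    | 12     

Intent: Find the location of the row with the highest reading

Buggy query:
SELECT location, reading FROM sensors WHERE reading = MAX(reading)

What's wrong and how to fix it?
Bug: MAX(reading) is an aggregate and cannot be used directly in WHERE

Fix: Use a subquery: WHERE reading = (SELECT MAX(reading) FROM sensors)

Corrected query:
SELECT location, reading FROM sensors WHERE reading = (SELECT MAX(reading) FROM sensors)

Result:
location | reading
---------+--------
Roof     | 32.7   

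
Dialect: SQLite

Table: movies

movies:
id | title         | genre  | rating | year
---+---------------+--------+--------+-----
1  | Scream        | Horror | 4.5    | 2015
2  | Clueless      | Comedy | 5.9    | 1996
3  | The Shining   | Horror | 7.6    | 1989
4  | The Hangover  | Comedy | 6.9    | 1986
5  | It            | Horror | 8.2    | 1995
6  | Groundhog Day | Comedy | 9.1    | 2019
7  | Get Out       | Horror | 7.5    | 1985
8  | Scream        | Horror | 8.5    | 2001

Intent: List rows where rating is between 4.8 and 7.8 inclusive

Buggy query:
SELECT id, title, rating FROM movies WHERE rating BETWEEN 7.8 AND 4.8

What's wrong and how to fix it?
Bug: BETWEEN expects the lower bound first; with 7.8 AND 4.8 the range is empty

Fix: Write BETWEEN 4.8 AND 7.8

Corrected query:
SELECT id, title, rating FROM movies WHERE rating BETWEEN 4.8 AND 7.8

Result:
id | title        | rating
---+--------------+-------
2  | Clueless     | 5.9   
3  | The Shining  | 7.6   
4  | The Hangover | 6.9   
7  | Get Out      | 7.5   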